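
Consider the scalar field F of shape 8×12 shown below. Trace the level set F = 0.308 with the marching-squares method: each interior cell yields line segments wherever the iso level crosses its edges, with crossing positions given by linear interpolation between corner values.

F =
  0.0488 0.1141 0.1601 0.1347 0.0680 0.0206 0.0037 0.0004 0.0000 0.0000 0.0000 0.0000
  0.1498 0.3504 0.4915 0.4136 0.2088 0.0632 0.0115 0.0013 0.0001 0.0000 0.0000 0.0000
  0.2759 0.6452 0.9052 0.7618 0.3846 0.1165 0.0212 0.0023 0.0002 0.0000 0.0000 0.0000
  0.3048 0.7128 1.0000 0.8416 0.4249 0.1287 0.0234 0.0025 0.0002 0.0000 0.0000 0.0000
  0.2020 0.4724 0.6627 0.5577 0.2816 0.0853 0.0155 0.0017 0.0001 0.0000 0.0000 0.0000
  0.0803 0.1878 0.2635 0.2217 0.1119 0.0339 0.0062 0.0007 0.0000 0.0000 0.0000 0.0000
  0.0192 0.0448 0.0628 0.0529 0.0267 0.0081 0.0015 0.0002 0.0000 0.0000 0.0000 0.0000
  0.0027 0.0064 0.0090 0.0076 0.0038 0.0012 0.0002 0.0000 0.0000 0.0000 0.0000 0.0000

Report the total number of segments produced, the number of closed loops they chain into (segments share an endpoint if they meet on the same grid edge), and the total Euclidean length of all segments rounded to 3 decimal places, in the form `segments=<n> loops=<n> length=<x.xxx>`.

segments=16 loops=1 length=13.747

cell (0,0): code 0100 → (0.821,1.000)–(1.000,0.789)
cell (0,1): code 1100 → (0.446,2.000)–(0.821,1.000)
cell (0,2): code 1100 → (0.621,3.000)–(0.446,2.000)
cell (0,3): code 1000 → (1.000,3.516)–(0.621,3.000)
cell (1,0): code 0110 → (1.000,0.789)–(2.000,0.087)
cell (1,3): code 1101 → (1.564,4.000)–(1.000,3.516)
cell (1,4): code 1000 → (2.000,4.286)–(1.564,4.000)
cell (2,0): code 0110 → (2.000,0.087)–(3.000,0.008)
cell (2,4): code 1001 → (3.000,4.395)–(2.000,4.286)
cell (3,0): code 0110 → (3.000,0.008)–(4.000,0.392)
cell (3,3): code 1011 → (4.000,3.904)–(3.816,4.000)
cell (3,4): code 0001 → (3.816,4.000)–(3.000,4.395)
cell (4,0): code 0010 → (4.000,0.392)–(4.578,1.000)
cell (4,1): code 0011 → (4.578,1.000)–(4.889,2.000)
cell (4,2): code 0011 → (4.889,2.000)–(4.743,3.000)
cell (4,3): code 0001 → (4.743,3.000)–(4.000,3.904)
total: 16 segments, chained into 1 closed loop(s), length Σ = 13.747268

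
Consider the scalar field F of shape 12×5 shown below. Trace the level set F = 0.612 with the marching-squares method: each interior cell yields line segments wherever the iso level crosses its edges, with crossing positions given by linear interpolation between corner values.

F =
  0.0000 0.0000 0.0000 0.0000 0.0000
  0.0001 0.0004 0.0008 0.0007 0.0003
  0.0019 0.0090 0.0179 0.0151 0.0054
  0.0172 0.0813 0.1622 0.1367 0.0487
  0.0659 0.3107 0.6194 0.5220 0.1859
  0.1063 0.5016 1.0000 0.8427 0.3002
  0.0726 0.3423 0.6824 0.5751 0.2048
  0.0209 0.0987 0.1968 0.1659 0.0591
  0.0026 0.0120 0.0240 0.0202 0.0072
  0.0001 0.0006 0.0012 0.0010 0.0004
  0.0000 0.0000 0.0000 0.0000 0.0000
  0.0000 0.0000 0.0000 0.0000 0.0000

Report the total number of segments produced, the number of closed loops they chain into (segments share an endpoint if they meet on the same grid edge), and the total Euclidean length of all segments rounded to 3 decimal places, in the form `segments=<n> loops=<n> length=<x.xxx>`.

segments=10 loops=1 length=6.569

cell (3,1): code 0100 → (3.984,2.000)–(4.000,1.976)
cell (3,2): code 1000 → (4.000,2.076)–(3.984,2.000)
cell (4,1): code 0110 → (4.000,1.976)–(5.000,1.222)
cell (4,2): code 1101 → (4.281,3.000)–(4.000,2.076)
cell (4,3): code 1000 → (5.000,3.425)–(4.281,3.000)
cell (5,1): code 0110 → (5.000,1.222)–(6.000,1.793)
cell (5,2): code 1011 → (6.000,2.656)–(5.862,3.000)
cell (5,3): code 0001 → (5.862,3.000)–(5.000,3.425)
cell (6,1): code 0010 → (6.000,1.793)–(6.145,2.000)
cell (6,2): code 0001 → (6.145,2.000)–(6.000,2.656)
total: 10 segments, chained into 1 closed loop(s), length Σ = 6.568908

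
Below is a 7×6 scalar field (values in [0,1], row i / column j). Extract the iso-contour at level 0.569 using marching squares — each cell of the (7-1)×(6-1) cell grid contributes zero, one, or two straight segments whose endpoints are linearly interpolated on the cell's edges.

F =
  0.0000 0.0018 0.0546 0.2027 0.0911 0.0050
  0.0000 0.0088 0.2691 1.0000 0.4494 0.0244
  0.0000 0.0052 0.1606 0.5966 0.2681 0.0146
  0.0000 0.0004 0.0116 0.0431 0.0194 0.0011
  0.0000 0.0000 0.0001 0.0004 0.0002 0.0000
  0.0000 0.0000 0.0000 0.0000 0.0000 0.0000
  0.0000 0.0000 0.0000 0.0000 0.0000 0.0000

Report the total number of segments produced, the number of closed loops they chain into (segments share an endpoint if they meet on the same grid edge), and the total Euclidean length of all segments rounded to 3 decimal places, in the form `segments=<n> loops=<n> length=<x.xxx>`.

cell (0,2): code 0100 → (0.459,3.000)–(1.000,2.410)
cell (0,3): code 1000 → (1.000,3.783)–(0.459,3.000)
cell (1,2): code 0110 → (1.000,2.410)–(2.000,2.937)
cell (1,3): code 1001 → (2.000,3.084)–(1.000,3.783)
cell (2,2): code 0010 → (2.000,2.937)–(2.050,3.000)
cell (2,3): code 0001 → (2.050,3.000)–(2.000,3.084)
total: 6 segments, chained into 1 closed loop(s), length Σ = 4.279576

segments=6 loops=1 length=4.280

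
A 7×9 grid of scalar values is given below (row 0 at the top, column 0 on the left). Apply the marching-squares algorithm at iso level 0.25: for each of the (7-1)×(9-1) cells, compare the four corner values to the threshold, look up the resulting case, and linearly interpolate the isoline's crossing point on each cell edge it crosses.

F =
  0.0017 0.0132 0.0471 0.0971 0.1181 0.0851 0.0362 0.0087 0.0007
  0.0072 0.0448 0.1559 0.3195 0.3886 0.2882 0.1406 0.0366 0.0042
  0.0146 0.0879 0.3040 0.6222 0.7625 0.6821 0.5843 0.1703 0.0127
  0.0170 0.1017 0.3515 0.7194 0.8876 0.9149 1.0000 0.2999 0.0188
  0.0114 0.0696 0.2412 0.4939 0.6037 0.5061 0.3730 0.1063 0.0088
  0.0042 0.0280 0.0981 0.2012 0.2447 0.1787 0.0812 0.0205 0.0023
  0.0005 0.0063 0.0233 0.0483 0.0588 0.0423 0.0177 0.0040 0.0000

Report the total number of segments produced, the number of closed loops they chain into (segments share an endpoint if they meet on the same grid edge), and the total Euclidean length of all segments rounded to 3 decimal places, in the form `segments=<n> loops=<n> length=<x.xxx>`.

segments=20 loops=1 length=15.502

cell (0,2): code 0100 → (0.688,3.000)–(1.000,2.575)
cell (0,3): code 1100 → (0.488,4.000)–(0.688,3.000)
cell (0,4): code 1100 → (0.812,5.000)–(0.488,4.000)
cell (0,5): code 1000 → (1.000,5.259)–(0.812,5.000)
cell (1,1): code 0100 → (1.635,2.000)–(2.000,1.750)
cell (1,2): code 1110 → (1.000,2.575)–(1.635,2.000)
cell (1,5): code 1101 → (1.247,6.000)–(1.000,5.259)
cell (1,6): code 1000 → (2.000,6.807)–(1.247,6.000)
cell (2,1): code 0110 → (2.000,1.750)–(3.000,1.594)
cell (2,6): code 1101 → (2.615,7.000)–(2.000,6.807)
cell (2,7): code 1000 → (3.000,7.178)–(2.615,7.000)
cell (3,1): code 0010 → (3.000,1.594)–(3.920,2.000)
cell (3,2): code 0111 → (3.920,2.000)–(4.000,2.035)
cell (3,6): code 1011 → (4.000,6.461)–(3.258,7.000)
cell (3,7): code 0001 → (3.258,7.000)–(3.000,7.178)
cell (4,2): code 0010 → (4.000,2.035)–(4.833,3.000)
cell (4,3): code 0011 → (4.833,3.000)–(4.985,4.000)
cell (4,4): code 0011 → (4.985,4.000)–(4.782,5.000)
cell (4,5): code 0011 → (4.782,5.000)–(4.422,6.000)
cell (4,6): code 0001 → (4.422,6.000)–(4.000,6.461)
total: 20 segments, chained into 1 closed loop(s), length Σ = 15.501523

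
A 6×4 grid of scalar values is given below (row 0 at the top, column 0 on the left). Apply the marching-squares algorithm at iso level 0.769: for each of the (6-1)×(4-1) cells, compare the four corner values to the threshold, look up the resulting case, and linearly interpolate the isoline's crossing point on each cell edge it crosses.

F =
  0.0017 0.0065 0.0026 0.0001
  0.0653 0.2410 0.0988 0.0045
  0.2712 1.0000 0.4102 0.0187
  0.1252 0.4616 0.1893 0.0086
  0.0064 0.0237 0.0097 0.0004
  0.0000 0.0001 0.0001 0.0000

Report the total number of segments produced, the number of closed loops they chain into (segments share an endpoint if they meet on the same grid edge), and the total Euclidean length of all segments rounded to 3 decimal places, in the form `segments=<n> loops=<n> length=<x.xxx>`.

segments=4 loops=1 length=2.050

cell (1,0): code 0100 → (1.696,1.000)–(2.000,0.683)
cell (1,1): code 1000 → (2.000,1.392)–(1.696,1.000)
cell (2,0): code 0010 → (2.000,0.683)–(2.429,1.000)
cell (2,1): code 0001 → (2.429,1.000)–(2.000,1.392)
total: 4 segments, chained into 1 closed loop(s), length Σ = 2.049787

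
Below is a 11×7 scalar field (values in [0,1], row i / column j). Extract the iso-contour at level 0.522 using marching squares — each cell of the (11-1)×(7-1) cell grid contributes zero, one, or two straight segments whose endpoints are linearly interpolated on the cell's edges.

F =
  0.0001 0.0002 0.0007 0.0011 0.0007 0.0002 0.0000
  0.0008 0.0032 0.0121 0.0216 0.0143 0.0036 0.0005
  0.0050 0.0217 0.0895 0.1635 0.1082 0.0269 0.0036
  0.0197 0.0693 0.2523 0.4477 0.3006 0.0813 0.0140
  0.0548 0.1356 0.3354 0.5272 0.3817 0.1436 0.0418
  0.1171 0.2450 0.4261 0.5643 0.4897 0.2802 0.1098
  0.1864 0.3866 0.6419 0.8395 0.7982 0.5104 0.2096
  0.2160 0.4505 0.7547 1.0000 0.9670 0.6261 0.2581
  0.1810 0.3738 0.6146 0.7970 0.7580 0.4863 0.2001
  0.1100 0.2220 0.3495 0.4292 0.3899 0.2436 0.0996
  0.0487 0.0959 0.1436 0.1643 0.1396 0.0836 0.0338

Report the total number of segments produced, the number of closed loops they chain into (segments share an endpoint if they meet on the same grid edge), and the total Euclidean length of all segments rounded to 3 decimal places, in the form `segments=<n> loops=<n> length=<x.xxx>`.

segments=18 loops=1 length=13.554

cell (3,2): code 0100 → (3.935,3.000)–(4.000,2.973)
cell (3,3): code 1000 → (4.000,3.036)–(3.935,3.000)
cell (4,2): code 0110 → (4.000,2.973)–(5.000,2.694)
cell (4,3): code 1001 → (5.000,3.567)–(4.000,3.036)
cell (5,1): code 0100 → (5.444,2.000)–(6.000,1.530)
cell (5,2): code 1110 → (5.000,2.694)–(5.444,2.000)
cell (5,3): code 1101 → (5.105,4.000)–(5.000,3.567)
cell (5,4): code 1000 → (6.000,4.960)–(5.105,4.000)
cell (6,1): code 0110 → (6.000,1.530)–(7.000,1.235)
cell (6,4): code 1101 → (6.100,5.000)–(6.000,4.960)
cell (6,5): code 1000 → (7.000,5.283)–(6.100,5.000)
cell (7,1): code 0110 → (7.000,1.235)–(8.000,1.615)
cell (7,4): code 1011 → (8.000,4.869)–(7.745,5.000)
cell (7,5): code 0001 → (7.745,5.000)–(7.000,5.283)
cell (8,1): code 0010 → (8.000,1.615)–(8.349,2.000)
cell (8,2): code 0011 → (8.349,2.000)–(8.748,3.000)
cell (8,3): code 0011 → (8.748,3.000)–(8.641,4.000)
cell (8,4): code 0001 → (8.641,4.000)–(8.000,4.869)
total: 18 segments, chained into 1 closed loop(s), length Σ = 13.554114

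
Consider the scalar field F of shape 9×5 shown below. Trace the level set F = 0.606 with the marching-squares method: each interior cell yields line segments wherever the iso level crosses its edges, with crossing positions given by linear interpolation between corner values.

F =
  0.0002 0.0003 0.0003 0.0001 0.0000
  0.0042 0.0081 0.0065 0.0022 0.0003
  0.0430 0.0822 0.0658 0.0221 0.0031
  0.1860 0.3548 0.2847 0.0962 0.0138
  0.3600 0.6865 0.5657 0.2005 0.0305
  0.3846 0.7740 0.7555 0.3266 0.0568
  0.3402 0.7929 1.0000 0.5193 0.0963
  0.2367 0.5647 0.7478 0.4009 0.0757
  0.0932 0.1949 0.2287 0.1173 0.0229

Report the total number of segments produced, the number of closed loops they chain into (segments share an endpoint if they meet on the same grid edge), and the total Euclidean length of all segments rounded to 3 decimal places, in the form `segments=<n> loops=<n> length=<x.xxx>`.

segments=12 loops=1 length=9.035

cell (3,0): code 0100 → (3.757,1.000)–(4.000,0.753)
cell (3,1): code 1000 → (4.000,1.666)–(3.757,1.000)
cell (4,0): code 0110 → (4.000,0.753)–(5.000,0.569)
cell (4,1): code 1101 → (4.212,2.000)–(4.000,1.666)
cell (4,2): code 1000 → (5.000,2.349)–(4.212,2.000)
cell (5,0): code 0110 → (5.000,0.569)–(6.000,0.587)
cell (5,2): code 1001 → (6.000,2.820)–(5.000,2.349)
cell (6,0): code 0010 → (6.000,0.587)–(6.819,1.000)
cell (6,1): code 0111 → (6.819,1.000)–(7.000,1.226)
cell (6,2): code 1001 → (7.000,2.409)–(6.000,2.820)
cell (7,1): code 0010 → (7.000,1.226)–(7.273,2.000)
cell (7,2): code 0001 → (7.273,2.000)–(7.000,2.409)
total: 12 segments, chained into 1 closed loop(s), length Σ = 9.034825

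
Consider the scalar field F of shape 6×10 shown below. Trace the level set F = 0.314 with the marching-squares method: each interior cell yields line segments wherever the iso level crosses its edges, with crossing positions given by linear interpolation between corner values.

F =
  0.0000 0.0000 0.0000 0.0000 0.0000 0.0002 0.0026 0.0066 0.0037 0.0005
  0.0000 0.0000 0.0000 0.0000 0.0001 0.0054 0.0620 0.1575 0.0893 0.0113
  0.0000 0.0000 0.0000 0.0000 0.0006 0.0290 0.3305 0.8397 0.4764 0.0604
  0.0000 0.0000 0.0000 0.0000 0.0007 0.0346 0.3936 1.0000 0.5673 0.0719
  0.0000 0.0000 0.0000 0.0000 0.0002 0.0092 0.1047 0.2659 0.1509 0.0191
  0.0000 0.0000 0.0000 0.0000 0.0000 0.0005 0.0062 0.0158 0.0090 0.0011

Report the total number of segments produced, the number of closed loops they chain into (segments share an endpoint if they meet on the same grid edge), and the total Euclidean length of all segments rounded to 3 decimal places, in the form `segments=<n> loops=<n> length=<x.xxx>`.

segments=10 loops=1 length=8.360

cell (1,5): code 0100 → (1.939,6.000)–(2.000,5.945)
cell (1,6): code 1100 → (1.229,7.000)–(1.939,6.000)
cell (1,7): code 1100 → (1.580,8.000)–(1.229,7.000)
cell (1,8): code 1000 → (2.000,8.390)–(1.580,8.000)
cell (2,5): code 0110 → (2.000,5.945)–(3.000,5.778)
cell (2,8): code 1001 → (3.000,8.511)–(2.000,8.390)
cell (3,5): code 0010 → (3.000,5.778)–(3.276,6.000)
cell (3,6): code 0011 → (3.276,6.000)–(3.934,7.000)
cell (3,7): code 0011 → (3.934,7.000)–(3.608,8.000)
cell (3,8): code 0001 → (3.608,8.000)–(3.000,8.511)
total: 10 segments, chained into 1 closed loop(s), length Σ = 8.359995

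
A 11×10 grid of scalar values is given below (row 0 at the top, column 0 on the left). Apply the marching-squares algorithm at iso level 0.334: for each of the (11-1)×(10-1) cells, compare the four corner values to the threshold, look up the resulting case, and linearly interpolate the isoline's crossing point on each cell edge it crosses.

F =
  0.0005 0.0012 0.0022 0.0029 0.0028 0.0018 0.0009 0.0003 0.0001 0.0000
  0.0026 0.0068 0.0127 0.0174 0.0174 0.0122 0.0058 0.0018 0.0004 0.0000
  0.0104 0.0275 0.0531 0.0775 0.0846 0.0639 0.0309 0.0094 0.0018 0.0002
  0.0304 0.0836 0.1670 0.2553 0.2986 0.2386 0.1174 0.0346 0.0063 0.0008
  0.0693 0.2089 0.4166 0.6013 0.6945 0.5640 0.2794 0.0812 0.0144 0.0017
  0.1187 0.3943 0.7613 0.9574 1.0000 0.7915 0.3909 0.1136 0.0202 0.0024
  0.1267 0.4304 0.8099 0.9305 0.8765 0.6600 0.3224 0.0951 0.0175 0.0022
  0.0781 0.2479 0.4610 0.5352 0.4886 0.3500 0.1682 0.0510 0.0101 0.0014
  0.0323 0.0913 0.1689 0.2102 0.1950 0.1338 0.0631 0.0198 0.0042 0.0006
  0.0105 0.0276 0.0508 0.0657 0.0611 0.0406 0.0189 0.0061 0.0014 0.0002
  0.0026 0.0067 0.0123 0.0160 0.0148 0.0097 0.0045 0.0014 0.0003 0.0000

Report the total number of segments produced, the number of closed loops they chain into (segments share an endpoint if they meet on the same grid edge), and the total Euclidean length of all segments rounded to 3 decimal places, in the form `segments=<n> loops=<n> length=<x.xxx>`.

cell (3,1): code 0100 → (3.669,2.000)–(4.000,1.602)
cell (3,2): code 1100 → (3.227,3.000)–(3.669,2.000)
cell (3,3): code 1100 → (3.089,4.000)–(3.227,3.000)
cell (3,4): code 1100 → (3.293,5.000)–(3.089,4.000)
cell (3,5): code 1000 → (4.000,5.808)–(3.293,5.000)
cell (4,0): code 0100 → (4.675,1.000)–(5.000,0.781)
cell (4,1): code 1110 → (4.000,1.602)–(4.675,1.000)
cell (4,5): code 1101 → (4.490,6.000)–(4.000,5.808)
cell (4,6): code 1000 → (5.000,6.205)–(4.490,6.000)
cell (5,0): code 0110 → (5.000,0.781)–(6.000,0.683)
cell (5,5): code 1011 → (6.000,5.966)–(5.831,6.000)
cell (5,6): code 0001 → (5.831,6.000)–(5.000,6.205)
cell (6,0): code 0010 → (6.000,0.683)–(6.528,1.000)
cell (6,1): code 0111 → (6.528,1.000)–(7.000,1.404)
cell (6,5): code 1001 → (7.000,5.088)–(6.000,5.966)
cell (7,1): code 0010 → (7.000,1.404)–(7.435,2.000)
cell (7,2): code 0011 → (7.435,2.000)–(7.619,3.000)
cell (7,3): code 0011 → (7.619,3.000)–(7.527,4.000)
cell (7,4): code 0011 → (7.527,4.000)–(7.074,5.000)
cell (7,5): code 0001 → (7.074,5.000)–(7.000,5.088)
total: 20 segments, chained into 1 closed loop(s), length Σ = 15.659241

segments=20 loops=1 length=15.659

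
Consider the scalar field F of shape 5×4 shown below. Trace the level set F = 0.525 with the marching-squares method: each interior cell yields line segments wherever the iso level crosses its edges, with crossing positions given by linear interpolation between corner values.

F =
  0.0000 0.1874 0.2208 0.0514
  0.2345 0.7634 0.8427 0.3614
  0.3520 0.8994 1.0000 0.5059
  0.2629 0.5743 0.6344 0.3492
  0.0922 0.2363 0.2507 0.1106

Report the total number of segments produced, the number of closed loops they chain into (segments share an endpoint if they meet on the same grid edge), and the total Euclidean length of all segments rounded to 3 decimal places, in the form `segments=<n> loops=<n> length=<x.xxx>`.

cell (0,0): code 0100 → (0.586,1.000)–(1.000,0.549)
cell (0,1): code 1100 → (0.489,2.000)–(0.586,1.000)
cell (0,2): code 1000 → (1.000,2.660)–(0.489,2.000)
cell (1,0): code 0110 → (1.000,0.549)–(2.000,0.316)
cell (1,2): code 1001 → (2.000,2.961)–(1.000,2.660)
cell (2,0): code 0110 → (2.000,0.316)–(3.000,0.842)
cell (2,2): code 1001 → (3.000,2.384)–(2.000,2.961)
cell (3,0): code 0010 → (3.000,0.842)–(3.146,1.000)
cell (3,1): code 0011 → (3.146,1.000)–(3.285,2.000)
cell (3,2): code 0001 → (3.285,2.000)–(3.000,2.384)
total: 10 segments, chained into 1 closed loop(s), length Σ = 8.510039

segments=10 loops=1 length=8.510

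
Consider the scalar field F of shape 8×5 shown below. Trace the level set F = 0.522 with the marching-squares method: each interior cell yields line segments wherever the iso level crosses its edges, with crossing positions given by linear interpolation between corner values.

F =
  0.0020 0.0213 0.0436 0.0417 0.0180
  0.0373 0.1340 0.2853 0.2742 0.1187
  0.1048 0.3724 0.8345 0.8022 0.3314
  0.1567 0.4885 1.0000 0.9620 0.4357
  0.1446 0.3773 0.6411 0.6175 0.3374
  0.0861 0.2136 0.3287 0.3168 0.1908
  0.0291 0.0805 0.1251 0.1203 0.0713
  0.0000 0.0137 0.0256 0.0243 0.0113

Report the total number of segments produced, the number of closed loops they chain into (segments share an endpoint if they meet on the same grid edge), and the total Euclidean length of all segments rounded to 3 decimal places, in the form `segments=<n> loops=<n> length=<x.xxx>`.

segments=10 loops=1 length=9.029

cell (1,1): code 0100 → (1.431,2.000)–(2.000,1.324)
cell (1,2): code 1100 → (1.469,3.000)–(1.431,2.000)
cell (1,3): code 1000 → (2.000,3.595)–(1.469,3.000)
cell (2,1): code 0110 → (2.000,1.324)–(3.000,1.065)
cell (2,3): code 1001 → (3.000,3.836)–(2.000,3.595)
cell (3,1): code 0110 → (3.000,1.065)–(4.000,1.549)
cell (3,3): code 1001 → (4.000,3.341)–(3.000,3.836)
cell (4,1): code 0010 → (4.000,1.549)–(4.381,2.000)
cell (4,2): code 0011 → (4.381,2.000)–(4.318,3.000)
cell (4,3): code 0001 → (4.318,3.000)–(4.000,3.341)
total: 10 segments, chained into 1 closed loop(s), length Σ = 9.028610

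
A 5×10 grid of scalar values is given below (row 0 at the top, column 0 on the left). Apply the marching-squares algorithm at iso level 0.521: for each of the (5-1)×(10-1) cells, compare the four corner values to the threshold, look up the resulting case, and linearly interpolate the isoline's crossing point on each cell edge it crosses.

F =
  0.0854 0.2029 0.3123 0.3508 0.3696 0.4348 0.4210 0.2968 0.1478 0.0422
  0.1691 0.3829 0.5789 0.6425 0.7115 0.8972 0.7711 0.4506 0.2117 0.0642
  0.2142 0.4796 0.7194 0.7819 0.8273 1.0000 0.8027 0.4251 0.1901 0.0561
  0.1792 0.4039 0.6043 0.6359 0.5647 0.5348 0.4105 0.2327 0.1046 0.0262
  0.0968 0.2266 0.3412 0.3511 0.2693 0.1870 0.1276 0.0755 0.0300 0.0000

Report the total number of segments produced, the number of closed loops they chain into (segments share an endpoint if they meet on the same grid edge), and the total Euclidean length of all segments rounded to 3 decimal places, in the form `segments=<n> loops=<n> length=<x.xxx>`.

cell (0,1): code 0100 → (0.783,2.000)–(1.000,1.705)
cell (0,2): code 1100 → (0.583,3.000)–(0.783,2.000)
cell (0,3): code 1100 → (0.443,4.000)–(0.583,3.000)
cell (0,4): code 1100 → (0.186,5.000)–(0.443,4.000)
cell (0,5): code 1100 → (0.286,6.000)–(0.186,5.000)
cell (0,6): code 1000 → (1.000,6.780)–(0.286,6.000)
cell (1,1): code 0110 → (1.000,1.705)–(2.000,1.173)
cell (1,6): code 1001 → (2.000,6.746)–(1.000,6.780)
cell (2,1): code 0110 → (2.000,1.173)–(3.000,1.584)
cell (2,5): code 1011 → (3.000,5.111)–(2.718,6.000)
cell (2,6): code 0001 → (2.718,6.000)–(2.000,6.746)
cell (3,1): code 0010 → (3.000,1.584)–(3.317,2.000)
cell (3,2): code 0011 → (3.317,2.000)–(3.403,3.000)
cell (3,3): code 0011 → (3.403,3.000)–(3.148,4.000)
cell (3,4): code 0011 → (3.148,4.000)–(3.040,5.000)
cell (3,5): code 0001 → (3.040,5.000)–(3.000,5.111)
total: 16 segments, chained into 1 closed loop(s), length Σ = 14.356368

segments=16 loops=1 length=14.356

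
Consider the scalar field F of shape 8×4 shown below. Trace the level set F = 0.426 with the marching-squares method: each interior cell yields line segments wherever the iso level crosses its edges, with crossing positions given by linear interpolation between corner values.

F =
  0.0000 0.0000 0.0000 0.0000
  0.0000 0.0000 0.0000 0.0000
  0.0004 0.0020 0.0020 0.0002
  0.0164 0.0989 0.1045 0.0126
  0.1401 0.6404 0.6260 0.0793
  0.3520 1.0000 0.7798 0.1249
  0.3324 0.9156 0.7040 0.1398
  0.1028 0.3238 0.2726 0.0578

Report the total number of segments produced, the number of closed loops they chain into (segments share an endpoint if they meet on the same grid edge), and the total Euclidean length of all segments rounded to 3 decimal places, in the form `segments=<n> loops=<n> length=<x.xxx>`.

segments=10 loops=1 length=9.237

cell (3,0): code 0100 → (3.604,1.000)–(4.000,0.571)
cell (3,1): code 1100 → (3.616,2.000)–(3.604,1.000)
cell (3,2): code 1000 → (4.000,2.366)–(3.616,2.000)
cell (4,0): code 0110 → (4.000,0.571)–(5.000,0.114)
cell (4,2): code 1001 → (5.000,2.540)–(4.000,2.366)
cell (5,0): code 0110 → (5.000,0.114)–(6.000,0.160)
cell (5,2): code 1001 → (6.000,2.493)–(5.000,2.540)
cell (6,0): code 0010 → (6.000,0.160)–(6.827,1.000)
cell (6,1): code 0011 → (6.827,1.000)–(6.644,2.000)
cell (6,2): code 0001 → (6.644,2.000)–(6.000,2.493)
total: 10 segments, chained into 1 closed loop(s), length Σ = 9.236856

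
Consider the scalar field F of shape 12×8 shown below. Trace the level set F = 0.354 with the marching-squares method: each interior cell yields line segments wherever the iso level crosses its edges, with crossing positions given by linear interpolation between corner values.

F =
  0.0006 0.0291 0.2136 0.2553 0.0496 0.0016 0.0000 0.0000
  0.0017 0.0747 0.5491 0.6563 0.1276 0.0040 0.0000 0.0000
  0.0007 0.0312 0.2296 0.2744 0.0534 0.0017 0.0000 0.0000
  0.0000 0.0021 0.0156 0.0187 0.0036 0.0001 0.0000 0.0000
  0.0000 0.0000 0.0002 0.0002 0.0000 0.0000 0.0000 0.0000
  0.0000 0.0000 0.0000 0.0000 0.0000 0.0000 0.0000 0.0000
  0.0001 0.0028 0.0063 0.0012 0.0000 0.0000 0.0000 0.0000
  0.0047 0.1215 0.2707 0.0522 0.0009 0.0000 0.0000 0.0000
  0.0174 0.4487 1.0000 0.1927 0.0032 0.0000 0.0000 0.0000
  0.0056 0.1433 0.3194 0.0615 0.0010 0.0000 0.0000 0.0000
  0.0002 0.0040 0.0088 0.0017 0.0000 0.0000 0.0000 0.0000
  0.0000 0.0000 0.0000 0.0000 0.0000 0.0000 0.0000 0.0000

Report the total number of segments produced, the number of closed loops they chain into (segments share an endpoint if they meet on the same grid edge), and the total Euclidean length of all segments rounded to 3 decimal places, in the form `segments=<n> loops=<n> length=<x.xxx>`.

segments=12 loops=2 length=10.932

cell (0,1): code 0100 → (0.418,2.000)–(1.000,1.589)
cell (0,2): code 1100 → (0.246,3.000)–(0.418,2.000)
cell (0,3): code 1000 → (1.000,3.572)–(0.246,3.000)
cell (1,1): code 0010 → (1.000,1.589)–(1.611,2.000)
cell (1,2): code 0011 → (1.611,2.000)–(1.792,3.000)
cell (1,3): code 0001 → (1.792,3.000)–(1.000,3.572)
cell (7,0): code 0100 → (7.711,1.000)–(8.000,0.780)
cell (7,1): code 1100 → (7.114,2.000)–(7.711,1.000)
cell (7,2): code 1000 → (8.000,2.800)–(7.114,2.000)
cell (8,0): code 0010 → (8.000,0.780)–(8.310,1.000)
cell (8,1): code 0011 → (8.310,1.000)–(8.949,2.000)
cell (8,2): code 0001 → (8.949,2.000)–(8.000,2.800)
total: 12 segments, chained into 2 closed loop(s), length Σ = 10.931587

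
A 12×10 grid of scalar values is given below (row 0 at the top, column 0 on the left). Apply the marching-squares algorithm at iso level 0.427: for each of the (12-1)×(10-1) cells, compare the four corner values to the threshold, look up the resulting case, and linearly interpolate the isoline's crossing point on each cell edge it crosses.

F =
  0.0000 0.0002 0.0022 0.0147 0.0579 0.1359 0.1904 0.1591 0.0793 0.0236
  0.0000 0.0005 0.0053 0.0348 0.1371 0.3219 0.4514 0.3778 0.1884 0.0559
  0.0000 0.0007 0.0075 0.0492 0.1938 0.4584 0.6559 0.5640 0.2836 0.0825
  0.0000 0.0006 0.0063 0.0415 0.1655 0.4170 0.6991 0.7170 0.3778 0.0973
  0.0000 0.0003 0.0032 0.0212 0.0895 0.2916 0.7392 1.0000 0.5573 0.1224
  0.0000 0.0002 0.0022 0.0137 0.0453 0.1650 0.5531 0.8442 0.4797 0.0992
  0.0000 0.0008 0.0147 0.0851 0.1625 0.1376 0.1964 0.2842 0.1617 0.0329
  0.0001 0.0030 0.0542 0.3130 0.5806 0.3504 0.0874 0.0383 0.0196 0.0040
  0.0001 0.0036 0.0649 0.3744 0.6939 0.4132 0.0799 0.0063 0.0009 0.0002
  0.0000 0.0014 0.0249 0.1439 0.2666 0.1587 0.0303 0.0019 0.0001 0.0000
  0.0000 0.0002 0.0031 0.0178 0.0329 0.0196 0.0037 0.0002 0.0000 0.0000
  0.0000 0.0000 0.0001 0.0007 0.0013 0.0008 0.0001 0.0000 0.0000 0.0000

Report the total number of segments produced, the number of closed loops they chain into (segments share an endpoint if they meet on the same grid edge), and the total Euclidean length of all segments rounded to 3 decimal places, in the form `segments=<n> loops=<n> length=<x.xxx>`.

segments=24 loops=2 length=18.444

cell (0,5): code 0100 → (0.907,6.000)–(1.000,5.812)
cell (0,6): code 1000 → (1.000,6.332)–(0.907,6.000)
cell (1,4): code 0100 → (1.770,5.000)–(2.000,4.881)
cell (1,5): code 1110 → (1.000,5.812)–(1.770,5.000)
cell (1,6): code 1101 → (1.264,7.000)–(1.000,6.332)
cell (1,7): code 1000 → (2.000,7.489)–(1.264,7.000)
cell (2,4): code 0010 → (2.000,4.881)–(2.758,5.000)
cell (2,5): code 0111 → (2.758,5.000)–(3.000,5.035)
cell (2,7): code 1001 → (3.000,7.855)–(2.000,7.489)
cell (3,5): code 0110 → (3.000,5.035)–(4.000,5.303)
cell (3,7): code 1101 → (3.274,8.000)–(3.000,7.855)
cell (3,8): code 1000 → (4.000,8.300)–(3.274,8.000)
cell (4,5): code 0110 → (4.000,5.303)–(5.000,5.675)
cell (4,8): code 1001 → (5.000,8.139)–(4.000,8.300)
cell (5,5): code 0010 → (5.000,5.675)–(5.354,6.000)
cell (5,6): code 0011 → (5.354,6.000)–(5.745,7.000)
cell (5,7): code 0011 → (5.745,7.000)–(5.166,8.000)
cell (5,8): code 0001 → (5.166,8.000)–(5.000,8.139)
cell (6,3): code 0100 → (6.633,4.000)–(7.000,3.426)
cell (6,4): code 1000 → (7.000,4.667)–(6.633,4.000)
cell (7,3): code 0110 → (7.000,3.426)–(8.000,3.165)
cell (7,4): code 1001 → (8.000,4.951)–(7.000,4.667)
cell (8,3): code 0010 → (8.000,3.165)–(8.625,4.000)
cell (8,4): code 0001 → (8.625,4.000)–(8.000,4.951)
total: 24 segments, chained into 2 closed loop(s), length Σ = 18.444306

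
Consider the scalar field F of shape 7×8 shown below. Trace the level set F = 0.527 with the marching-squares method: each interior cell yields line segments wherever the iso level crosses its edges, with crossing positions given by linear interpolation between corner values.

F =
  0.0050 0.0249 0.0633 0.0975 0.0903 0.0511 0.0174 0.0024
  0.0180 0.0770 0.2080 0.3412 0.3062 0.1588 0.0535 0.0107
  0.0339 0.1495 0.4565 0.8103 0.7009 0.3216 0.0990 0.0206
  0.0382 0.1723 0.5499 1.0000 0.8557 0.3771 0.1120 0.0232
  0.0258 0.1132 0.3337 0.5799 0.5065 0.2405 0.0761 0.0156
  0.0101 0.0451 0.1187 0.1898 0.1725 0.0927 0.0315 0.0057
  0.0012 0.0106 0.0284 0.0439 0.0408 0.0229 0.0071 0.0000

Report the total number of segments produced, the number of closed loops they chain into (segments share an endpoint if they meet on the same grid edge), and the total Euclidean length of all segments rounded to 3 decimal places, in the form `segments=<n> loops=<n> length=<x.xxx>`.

cell (1,2): code 0100 → (1.396,3.000)–(2.000,2.199)
cell (1,3): code 1100 → (1.559,4.000)–(1.396,3.000)
cell (1,4): code 1000 → (2.000,4.458)–(1.559,4.000)
cell (2,1): code 0100 → (2.755,2.000)–(3.000,1.939)
cell (2,2): code 1110 → (2.000,2.199)–(2.755,2.000)
cell (2,4): code 1001 → (3.000,4.687)–(2.000,4.458)
cell (3,1): code 0010 → (3.000,1.939)–(3.106,2.000)
cell (3,2): code 0111 → (3.106,2.000)–(4.000,2.785)
cell (3,3): code 1011 → (4.000,3.721)–(3.941,4.000)
cell (3,4): code 0001 → (3.941,4.000)–(3.000,4.687)
cell (4,2): code 0010 → (4.000,2.785)–(4.136,3.000)
cell (4,3): code 0001 → (4.136,3.000)–(4.000,3.721)
total: 12 segments, chained into 1 closed loop(s), length Σ = 8.461014

segments=12 loops=1 length=8.461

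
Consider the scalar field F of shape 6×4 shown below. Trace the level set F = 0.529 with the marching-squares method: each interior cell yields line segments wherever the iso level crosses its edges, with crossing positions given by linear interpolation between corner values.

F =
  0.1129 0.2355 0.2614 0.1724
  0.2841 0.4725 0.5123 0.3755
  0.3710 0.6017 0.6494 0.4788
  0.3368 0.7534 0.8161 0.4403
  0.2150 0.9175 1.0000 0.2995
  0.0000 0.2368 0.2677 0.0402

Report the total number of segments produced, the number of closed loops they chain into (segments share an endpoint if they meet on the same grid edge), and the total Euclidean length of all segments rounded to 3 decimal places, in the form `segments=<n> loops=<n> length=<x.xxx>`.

cell (1,0): code 0100 → (1.437,1.000)–(2.000,0.685)
cell (1,1): code 1100 → (1.122,2.000)–(1.437,1.000)
cell (1,2): code 1000 → (2.000,2.706)–(1.122,2.000)
cell (2,0): code 0110 → (2.000,0.685)–(3.000,0.461)
cell (2,2): code 1001 → (3.000,2.764)–(2.000,2.706)
cell (3,0): code 0110 → (3.000,0.461)–(4.000,0.447)
cell (3,2): code 1001 → (4.000,2.672)–(3.000,2.764)
cell (4,0): code 0010 → (4.000,0.447)–(4.571,1.000)
cell (4,1): code 0011 → (4.571,1.000)–(4.643,2.000)
cell (4,2): code 0001 → (4.643,2.000)–(4.000,2.672)
total: 10 segments, chained into 1 closed loop(s), length Σ = 9.578609

segments=10 loops=1 length=9.579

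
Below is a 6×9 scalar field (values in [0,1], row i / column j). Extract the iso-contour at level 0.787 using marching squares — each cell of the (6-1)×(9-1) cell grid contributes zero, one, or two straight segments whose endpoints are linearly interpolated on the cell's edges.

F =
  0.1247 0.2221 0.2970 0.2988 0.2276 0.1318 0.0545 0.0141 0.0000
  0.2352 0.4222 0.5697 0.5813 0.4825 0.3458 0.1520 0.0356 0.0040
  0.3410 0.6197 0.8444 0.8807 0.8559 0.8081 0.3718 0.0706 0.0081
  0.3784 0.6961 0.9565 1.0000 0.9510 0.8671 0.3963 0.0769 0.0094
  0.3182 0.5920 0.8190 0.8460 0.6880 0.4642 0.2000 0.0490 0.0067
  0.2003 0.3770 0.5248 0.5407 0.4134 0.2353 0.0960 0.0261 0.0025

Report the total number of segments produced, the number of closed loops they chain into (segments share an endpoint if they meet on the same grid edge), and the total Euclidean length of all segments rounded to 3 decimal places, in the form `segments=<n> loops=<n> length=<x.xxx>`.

cell (1,1): code 0100 → (1.791,2.000)–(2.000,1.745)
cell (1,2): code 1100 → (1.687,3.000)–(1.791,2.000)
cell (1,3): code 1100 → (1.815,4.000)–(1.687,3.000)
cell (1,4): code 1100 → (1.954,5.000)–(1.815,4.000)
cell (1,5): code 1000 → (2.000,5.048)–(1.954,5.000)
cell (2,1): code 0110 → (2.000,1.745)–(3.000,1.349)
cell (2,5): code 1001 → (3.000,5.170)–(2.000,5.048)
cell (3,1): code 0110 → (3.000,1.349)–(4.000,1.859)
cell (3,3): code 1011 → (4.000,3.373)–(3.624,4.000)
cell (3,4): code 0011 → (3.624,4.000)–(3.199,5.000)
cell (3,5): code 0001 → (3.199,5.000)–(3.000,5.170)
cell (4,1): code 0010 → (4.000,1.859)–(4.109,2.000)
cell (4,2): code 0011 → (4.109,2.000)–(4.193,3.000)
cell (4,3): code 0001 → (4.193,3.000)–(4.000,3.373)
total: 14 segments, chained into 1 closed loop(s), length Σ = 10.306177

segments=14 loops=1 length=10.306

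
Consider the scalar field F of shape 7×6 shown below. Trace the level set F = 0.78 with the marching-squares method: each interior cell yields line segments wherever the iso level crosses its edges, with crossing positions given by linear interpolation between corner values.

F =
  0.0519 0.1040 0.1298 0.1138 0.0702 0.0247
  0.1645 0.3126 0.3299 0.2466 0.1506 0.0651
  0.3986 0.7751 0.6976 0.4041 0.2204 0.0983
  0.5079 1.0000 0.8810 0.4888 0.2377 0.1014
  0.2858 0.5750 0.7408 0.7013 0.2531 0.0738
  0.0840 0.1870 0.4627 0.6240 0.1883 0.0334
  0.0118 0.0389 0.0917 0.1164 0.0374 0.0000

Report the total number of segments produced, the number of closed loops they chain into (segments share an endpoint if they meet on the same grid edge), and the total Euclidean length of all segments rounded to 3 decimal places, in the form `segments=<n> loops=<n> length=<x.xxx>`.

cell (2,0): code 0100 → (2.022,1.000)–(3.000,0.553)
cell (2,1): code 1100 → (2.449,2.000)–(2.022,1.000)
cell (2,2): code 1000 → (3.000,2.258)–(2.449,2.000)
cell (3,0): code 0010 → (3.000,0.553)–(3.518,1.000)
cell (3,1): code 0011 → (3.518,1.000)–(3.720,2.000)
cell (3,2): code 0001 → (3.720,2.000)–(3.000,2.258)
total: 6 segments, chained into 1 closed loop(s), length Σ = 5.240392

segments=6 loops=1 length=5.240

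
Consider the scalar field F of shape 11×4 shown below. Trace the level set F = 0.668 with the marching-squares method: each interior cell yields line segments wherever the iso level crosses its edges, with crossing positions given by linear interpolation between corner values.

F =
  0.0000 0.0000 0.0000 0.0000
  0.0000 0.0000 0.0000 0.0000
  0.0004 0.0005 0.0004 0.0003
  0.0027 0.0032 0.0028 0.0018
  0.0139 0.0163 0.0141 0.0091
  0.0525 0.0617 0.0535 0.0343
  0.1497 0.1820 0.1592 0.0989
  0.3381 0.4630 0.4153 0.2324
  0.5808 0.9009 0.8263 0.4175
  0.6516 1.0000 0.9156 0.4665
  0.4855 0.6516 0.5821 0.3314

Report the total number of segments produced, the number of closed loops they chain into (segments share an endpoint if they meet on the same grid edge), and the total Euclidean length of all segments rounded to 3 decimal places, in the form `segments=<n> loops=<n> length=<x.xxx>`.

cell (7,0): code 0100 → (7.468,1.000)–(8.000,0.272)
cell (7,1): code 1100 → (7.615,2.000)–(7.468,1.000)
cell (7,2): code 1000 → (8.000,2.387)–(7.615,2.000)
cell (8,0): code 0110 → (8.000,0.272)–(9.000,0.047)
cell (8,2): code 1001 → (9.000,2.551)–(8.000,2.387)
cell (9,0): code 0010 → (9.000,0.047)–(9.953,1.000)
cell (9,1): code 0011 → (9.953,1.000)–(9.742,2.000)
cell (9,2): code 0001 → (9.742,2.000)–(9.000,2.551)
total: 8 segments, chained into 1 closed loop(s), length Σ = 7.790872

segments=8 loops=1 length=7.791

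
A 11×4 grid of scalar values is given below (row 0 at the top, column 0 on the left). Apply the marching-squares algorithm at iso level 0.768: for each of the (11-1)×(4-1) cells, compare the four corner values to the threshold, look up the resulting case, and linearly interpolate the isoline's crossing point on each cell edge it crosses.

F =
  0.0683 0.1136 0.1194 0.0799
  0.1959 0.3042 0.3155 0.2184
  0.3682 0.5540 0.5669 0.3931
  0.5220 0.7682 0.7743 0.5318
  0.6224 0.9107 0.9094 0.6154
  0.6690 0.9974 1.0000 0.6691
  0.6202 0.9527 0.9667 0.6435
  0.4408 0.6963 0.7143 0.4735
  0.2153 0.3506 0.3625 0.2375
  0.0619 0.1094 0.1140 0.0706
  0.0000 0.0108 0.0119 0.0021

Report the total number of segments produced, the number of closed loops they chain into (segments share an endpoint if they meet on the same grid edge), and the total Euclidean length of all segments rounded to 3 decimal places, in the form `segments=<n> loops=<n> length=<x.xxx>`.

cell (2,0): code 0100 → (2.999,1.000)–(3.000,0.999)
cell (2,1): code 1100 → (2.970,2.000)–(2.999,1.000)
cell (2,2): code 1000 → (3.000,2.026)–(2.970,2.000)
cell (3,0): code 0110 → (3.000,0.999)–(4.000,0.505)
cell (3,2): code 1001 → (4.000,2.481)–(3.000,2.026)
cell (4,0): code 0110 → (4.000,0.505)–(5.000,0.301)
cell (4,2): code 1001 → (5.000,2.701)–(4.000,2.481)
cell (5,0): code 0110 → (5.000,0.301)–(6.000,0.445)
cell (5,2): code 1001 → (6.000,2.615)–(5.000,2.701)
cell (6,0): code 0010 → (6.000,0.445)–(6.720,1.000)
cell (6,1): code 0011 → (6.720,1.000)–(6.787,2.000)
cell (6,2): code 0001 → (6.787,2.000)–(6.000,2.615)
total: 12 segments, chained into 1 closed loop(s), length Σ = 10.224823

segments=12 loops=1 length=10.225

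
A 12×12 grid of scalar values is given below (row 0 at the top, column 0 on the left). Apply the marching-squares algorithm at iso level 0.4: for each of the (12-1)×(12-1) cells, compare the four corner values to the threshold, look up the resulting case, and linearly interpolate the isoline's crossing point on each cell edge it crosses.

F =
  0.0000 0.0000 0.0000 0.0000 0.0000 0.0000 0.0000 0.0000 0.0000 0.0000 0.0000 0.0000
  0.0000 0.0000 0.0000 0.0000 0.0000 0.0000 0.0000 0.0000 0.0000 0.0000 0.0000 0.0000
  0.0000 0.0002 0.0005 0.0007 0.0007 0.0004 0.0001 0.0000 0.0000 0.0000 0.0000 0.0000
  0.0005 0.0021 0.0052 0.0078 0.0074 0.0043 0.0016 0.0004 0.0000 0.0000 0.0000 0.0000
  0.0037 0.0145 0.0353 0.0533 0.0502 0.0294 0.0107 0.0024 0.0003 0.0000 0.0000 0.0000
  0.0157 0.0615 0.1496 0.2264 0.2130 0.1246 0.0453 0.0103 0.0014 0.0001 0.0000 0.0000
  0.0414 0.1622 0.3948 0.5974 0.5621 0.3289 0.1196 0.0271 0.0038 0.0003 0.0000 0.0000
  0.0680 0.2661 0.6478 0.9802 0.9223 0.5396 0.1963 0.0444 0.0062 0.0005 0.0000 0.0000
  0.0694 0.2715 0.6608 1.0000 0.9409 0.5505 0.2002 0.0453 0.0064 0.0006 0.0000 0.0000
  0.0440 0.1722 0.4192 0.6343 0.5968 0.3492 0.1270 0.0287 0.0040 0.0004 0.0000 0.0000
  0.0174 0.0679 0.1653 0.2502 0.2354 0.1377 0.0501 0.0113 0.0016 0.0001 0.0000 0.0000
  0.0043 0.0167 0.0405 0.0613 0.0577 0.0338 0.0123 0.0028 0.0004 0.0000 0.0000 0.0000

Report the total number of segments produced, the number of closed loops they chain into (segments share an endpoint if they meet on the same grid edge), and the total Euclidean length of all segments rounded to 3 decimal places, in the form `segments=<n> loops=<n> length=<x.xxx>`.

cell (5,2): code 0100 → (5.468,3.000)–(6.000,2.026)
cell (5,3): code 1100 → (5.536,4.000)–(5.468,3.000)
cell (5,4): code 1000 → (6.000,4.695)–(5.536,4.000)
cell (6,1): code 0100 → (6.021,2.000)–(7.000,1.351)
cell (6,2): code 1110 → (6.000,2.026)–(6.021,2.000)
cell (6,4): code 1101 → (6.337,5.000)–(6.000,4.695)
cell (6,5): code 1000 → (7.000,5.407)–(6.337,5.000)
cell (7,1): code 0110 → (7.000,1.351)–(8.000,1.330)
cell (7,5): code 1001 → (8.000,5.430)–(7.000,5.407)
cell (8,1): code 0110 → (8.000,1.330)–(9.000,1.922)
cell (8,4): code 1011 → (9.000,4.795)–(8.748,5.000)
cell (8,5): code 0001 → (8.748,5.000)–(8.000,5.430)
cell (9,1): code 0010 → (9.000,1.922)–(9.076,2.000)
cell (9,2): code 0011 → (9.076,2.000)–(9.610,3.000)
cell (9,3): code 0011 → (9.610,3.000)–(9.545,4.000)
cell (9,4): code 0001 → (9.545,4.000)–(9.000,4.795)
total: 16 segments, chained into 1 closed loop(s), length Σ = 12.946585

segments=16 loops=1 length=12.947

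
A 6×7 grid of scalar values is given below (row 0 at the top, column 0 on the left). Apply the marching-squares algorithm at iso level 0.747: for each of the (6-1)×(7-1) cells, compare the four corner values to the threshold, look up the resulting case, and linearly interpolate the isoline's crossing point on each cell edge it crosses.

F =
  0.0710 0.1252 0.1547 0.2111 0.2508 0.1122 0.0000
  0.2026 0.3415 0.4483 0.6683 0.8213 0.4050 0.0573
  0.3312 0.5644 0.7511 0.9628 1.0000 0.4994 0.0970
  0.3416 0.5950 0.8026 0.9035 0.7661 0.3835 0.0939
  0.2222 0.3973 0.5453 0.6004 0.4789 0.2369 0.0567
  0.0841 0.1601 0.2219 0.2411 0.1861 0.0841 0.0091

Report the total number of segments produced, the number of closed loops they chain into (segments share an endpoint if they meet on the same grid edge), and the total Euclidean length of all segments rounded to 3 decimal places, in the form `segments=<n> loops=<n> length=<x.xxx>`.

cell (0,3): code 0100 → (0.870,4.000)–(1.000,3.514)
cell (0,4): code 1000 → (1.000,4.178)–(0.870,4.000)
cell (1,1): code 0100 → (1.986,2.000)–(2.000,1.978)
cell (1,2): code 1100 → (1.267,3.000)–(1.986,2.000)
cell (1,3): code 1110 → (1.000,3.514)–(1.267,3.000)
cell (1,4): code 1001 → (2.000,4.505)–(1.000,4.178)
cell (2,1): code 0110 → (2.000,1.978)–(3.000,1.732)
cell (2,4): code 1001 → (3.000,4.050)–(2.000,4.505)
cell (3,1): code 0010 → (3.000,1.732)–(3.216,2.000)
cell (3,2): code 0011 → (3.216,2.000)–(3.516,3.000)
cell (3,3): code 0011 → (3.516,3.000)–(3.067,4.000)
cell (3,4): code 0001 → (3.067,4.000)–(3.000,4.050)
total: 12 segments, chained into 1 closed loop(s), length Σ = 8.309563

segments=12 loops=1 length=8.310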